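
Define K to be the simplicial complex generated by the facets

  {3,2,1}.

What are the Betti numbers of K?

Take the total order 1 < 2 < 3 on the vertex set. Then K (dimension 2) consists of the simplices:

  0-simplices (3): [1], [2], [3]
  1-simplices (3): [1,2], [1,3], [2,3]
  2-simplices (1): [1,2,3]

Hence C_0 ≅ Z^3, C_1 ≅ Z^3, C_2 ≅ Z^1.

∂_1: C_1 → C_0 is given by ∂[p,q] = [q] − [p]. For instance
  ∂[1,3] = [3] − [1].
As a 3×3 matrix over Z this has rank 2, with invariant factors (1,1).

∂_2: C_2 → C_1 acts by ∂[p,q,r] = [q,r] − [p,r] + [p,q]. For instance
  ∂[1,2,3] = [2,3] − [1,3] + [1,2].
This gives a 3×1 integer matrix of rank 1; reducing to Smith normal form yields diagonal entries (1).

From H_k ≅ ker(∂_k) / im(∂_{k+1}) we obtain:

  H_0: rank C_0 − rank ∂_1 = 3 − 2 = 1, and the invariant factors of ∂_1 are all 1, so H_0 ≅ Z.
  H_1: rank ker ∂_1 − rank ∂_2 = (3 − 2) − 1 = 0, and the invariant factors of ∂_2 are all 1, so H_1 ≅ 0.
  H_2: rank ker ∂_2 − rank ∂_3 = (1 − 1) − 0 = 0, and there is no ∂_3, so H_2 ≅ 0.

(K is a triangulation of the 2-simplex.)

Hence the Betti numbers are b_0 = 1, b_1 = 0, b_2 = 0.

b_0 = 1, b_1 = 0, b_2 = 0.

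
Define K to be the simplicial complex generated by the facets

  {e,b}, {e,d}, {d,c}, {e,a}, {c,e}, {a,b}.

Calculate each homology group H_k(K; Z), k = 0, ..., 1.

Fix the vertex order a < b < c < d < e and write every simplex with vertices in increasing order. Then dim K = 1 and the simplices of K are:

  0-simplices (5): a, b, c, d, e
  1-simplices (6): ab, ae, be, cd, ce, de

so the chain groups are C_0 ≅ Z^5, C_1 ≅ Z^6.

∂_1: C_1 → C_0 is given by ∂[p,q] = [q] − [p].
The 5×6 boundary matrix has rank 4 and Smith normal form diag(1,1,1,1).

Computing H_k = (kernel of ∂_k) / (image of ∂_{k+1}):

  H_0: rank C_0 − rank ∂_1 = 5 − 4 = 1, and the invariant factors of ∂_1 are all 1, so H_0 = Z.
  H_1: rank ker ∂_1 − rank ∂_2 = (6 − 4) − 0 = 2, and there is no ∂_2, so H_1 = Z^2.

As a check, the Euler characteristic is 5 − 6 = -1, which agrees with 1 − 2 = -1.

H_0 ≅ Z,  H_1 ≅ Z^2.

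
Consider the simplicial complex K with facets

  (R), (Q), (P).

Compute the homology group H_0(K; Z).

H_0 = Z^3.

Fix the vertex order P < Q < R and write every simplex with vertices in increasing order. Then dim K = 0 and the simplices of K are:

  0-simplices (3): P, Q, R

giving chain groups C_0 ≅ Z^3.

Now H_k = ker ∂_k / im ∂_{k+1}, so:

  H_0: rank C_0 − rank ∂_1 = 3 − 0 = 3, and there is no ∂_1, so H_0 = Z^3.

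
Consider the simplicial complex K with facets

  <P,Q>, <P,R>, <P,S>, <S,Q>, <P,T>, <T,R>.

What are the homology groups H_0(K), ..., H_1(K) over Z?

Fix the vertex order P < Q < R < S < T and write every simplex with vertices in increasing order. Then dim K = 1 and the simplices of K are:

  0-simplices (5): P, Q, R, S, T
  1-simplices (6): PQ, PR, PS, PT, QS, RT

giving chain groups C_0 ≅ Z^5, C_1 ≅ Z^6.

Boundary ∂_1: C_1 → C_0 is given by ∂[p,q] = [q] − [p]. For instance
  ∂RT = T − R.
This gives a 5×6 integer matrix of rank 4; reducing to Smith normal form yields diagonal entries (1,1,1,1).

Computing H_k = (kernel of ∂_k) / (image of ∂_{k+1}):

  H_0: rank C_0 − rank ∂_1 = 5 − 4 = 1, and the invariant factors of ∂_1 are all 1, so H_0 ≅ Z.
  H_1: rank ker ∂_1 − rank ∂_2 = (6 − 4) − 0 = 2, and there is no ∂_2, so H_1 ≅ Z^2.

H_0 = Z,  H_1 = Z^2.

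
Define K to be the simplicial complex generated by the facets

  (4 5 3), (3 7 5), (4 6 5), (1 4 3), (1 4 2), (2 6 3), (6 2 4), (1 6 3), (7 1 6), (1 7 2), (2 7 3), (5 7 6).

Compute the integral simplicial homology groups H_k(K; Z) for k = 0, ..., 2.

Order the vertices as 1 < 2 < 3 < 4 < 5 < 6 < 7. Listing each simplex with vertices in this order, K has dimension 2 with simplices:

  0-simplices (7): [1], [2], [3], [4], [5], [6], [7]
  1-simplices (18): [1,2], [1,3], [1,4], [1,6], [1,7], [2,3], [2,4], [2,6], [2,7], [3,4], [3,5], [3,6], [3,7], [4,5], [4,6], [5,6], [5,7], [6,7]
  2-simplices (12): [1,2,4], [1,2,7], [1,3,4], [1,3,6], [1,6,7], [2,3,6], [2,3,7], [2,4,6], [3,4,5], [3,5,7], [4,5,6], [5,6,7]

so the chain groups are C_0 ≅ Z^7, C_1 ≅ Z^18, C_2 ≅ Z^12.

∂_1: C_1 → C_0 sends each edge [p,q] (with p < q) to q − p. For instance
  ∂[3,6] = [6] − [3].
The 7×18 boundary matrix has rank 6 and Smith normal form diag(1,1,1,1,1,1).

∂_2: C_2 → C_1 sends each 2-simplex [p,q,r] to [q,r] − [p,r] + [p,q]. For instance
  ∂[2,3,6] = [3,6] − [2,6] + [2,3],
  ∂[1,3,6] = [3,6] − [1,6] + [1,3].
As a 18×12 matrix over Z this has rank 12, with invariant factors (1,1,1,1,1,1,1,1,1,1,1,2).

Reading off H_k = ker ∂_k / im ∂_{k+1}:

  H_0: rank C_0 − rank ∂_1 = 7 − 6 = 1, and the invariant factors of ∂_1 are all 1, so H_0 = Z.
  H_1: rank ker ∂_1 − rank ∂_2 = (18 − 6) − 12 = 0, and ∂_2 has invariant factor 2 > 1, so H_1 = Z/2Z.
  H_2: rank ker ∂_2 − rank ∂_3 = (12 − 12) − 0 = 0, and there is no ∂_3, so H_2 = 0.

As a check, the Euler characteristic is 7 − 18 + 12 = 1, which agrees with 1 − 0 + 0 = 1.

H_0 ≅ Z,  H_1 ≅ Z/2Z,  H_2 = 0.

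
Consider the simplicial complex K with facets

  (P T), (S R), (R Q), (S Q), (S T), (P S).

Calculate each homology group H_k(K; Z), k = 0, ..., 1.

H_0 ≅ Z,  H_1 ≅ Z^2.

Order the vertices as P < Q < R < S < T. Listing each simplex with vertices in this order, K has dimension 1 with simplices:

  0-simplices (5): P, Q, R, S, T
  1-simplices (6): PS, PT, QR, QS, RS, ST

Hence C_0 ≅ Z^5, C_1 ≅ Z^6.

The boundary map ∂_1: C_1 → C_0 is given by ∂[p,q] = [q] − [p].
The resulting 5×6 matrix has rank 4, and its Smith normal form has invariant factors (1,1,1,1).

Reading off H_k = ker ∂_k / im ∂_{k+1}:

  H_0: rank C_0 − rank ∂_1 = 5 − 4 = 1, and the invariant factors of ∂_1 are all 1, so H_0 = Z.
  H_1: rank ker ∂_1 − rank ∂_2 = (6 − 4) − 0 = 2, and there is no ∂_2, so H_1 = Z^2.

As a check, the Euler characteristic is 5 − 6 = -1, which agrees with 1 − 2 = -1.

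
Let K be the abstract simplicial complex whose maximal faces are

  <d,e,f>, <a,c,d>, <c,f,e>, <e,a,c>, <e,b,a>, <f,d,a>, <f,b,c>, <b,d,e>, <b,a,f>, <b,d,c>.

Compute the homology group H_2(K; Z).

Fix the vertex order a < b < c < d < e < f and write every simplex with vertices in increasing order. Then dim K = 2 and the simplices of K are:

  0-simplices (6): a, b, c, d, e, f
  1-simplices (15): ab, ac, ad, ae, af, bc, bd, be, bf, cd, ce, cf, de, df, ef
  2-simplices (10): abe, abf, acd, ace, adf, bcd, bcf, bde, cef, def

giving chain groups C_0 ≅ Z^6, C_1 ≅ Z^15, C_2 ≅ Z^10.

The boundary map ∂_1: C_1 → C_0 is given by ∂[p,q] = [q] − [p].
The resulting 6×15 matrix has rank 5, and its Smith normal form has invariant factors (1,1,1,1,1).

The boundary map ∂_2: C_2 → C_1 sends each 2-simplex [p,q,r] to [q,r] − [p,r] + [p,q]. For instance
  ∂bde = de − be + bd,
  ∂bcf = cf − bf + bc.
This gives a 15×10 integer matrix of rank 10; reducing to Smith normal form yields diagonal entries (1,1,1,1,1,1,1,1,1,2).

From H_k ≅ ker(∂_k) / im(∂_{k+1}) we obtain:

  H_2: rank ker ∂_2 − rank ∂_3 = (10 − 10) − 0 = 0, and there is no ∂_3, so H_2 ≅ 0.

H_2 = 0.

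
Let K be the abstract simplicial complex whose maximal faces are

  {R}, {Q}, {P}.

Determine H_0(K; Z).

Take the total order P < Q < R on the vertex set. Then K (dimension 0) consists of the simplices:

  0-simplices (3): P, Q, R

giving chain groups C_0 ≅ Z^3.

Reading off H_k = ker ∂_k / im ∂_{k+1}:

  H_0: rank C_0 − rank ∂_1 = 3 − 0 = 3, and there is no ∂_1, so H_0 ≅ Z^3.

H_0 ≅ Z^3.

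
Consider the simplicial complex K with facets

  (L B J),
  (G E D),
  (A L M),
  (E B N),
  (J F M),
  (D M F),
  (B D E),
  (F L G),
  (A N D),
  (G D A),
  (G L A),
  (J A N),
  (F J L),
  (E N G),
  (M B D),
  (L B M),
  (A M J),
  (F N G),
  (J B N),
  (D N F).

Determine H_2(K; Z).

Order the vertices as A < B < D < E < F < G < J < L < M < N. Listing each simplex with vertices in this order, K has dimension 2 with simplices:

  0-simplices (10): A, B, D, E, F, G, J, L, M, N
  1-simplices (30): AD, AG, AJ, AL, AM, AN, BD, BE, BJ, BL, BM, BN, DE, DF, DG, DM, DN, EG, EN, FG, FJ, FL, FM, FN, GL, GN, JL, JM, JN, LM
  2-simplices (20): ADG, ADN, AGL, AJM, AJN, ALM, BDE, BDM, BEN, BJL, BJN, BLM, DEG, DFM, DFN, EGN, FGL, FGN, FJL, FJM

giving chain groups C_0 ≅ Z^10, C_1 ≅ Z^30, C_2 ≅ Z^20.

Boundary ∂_1: C_1 → C_0 is given by ∂[p,q] = [q] − [p]. For instance
  ∂BD = D − B.
The 10×30 boundary matrix has rank 9 and Smith normal form diag(1,1,1,1,1,1,1,1,1).

The boundary map ∂_2: C_2 → C_1 acts by ∂[p,q,r] = [q,r] − [p,r] + [p,q]. For instance
  ∂BJL = JL − BL + BJ,
  ∂BDE = DE − BE + BD.
This gives a 30×20 integer matrix of rank 20; reducing to Smith normal form yields diagonal entries (1,1,1,1,1,1,1,1,1,1,1,1,1,1,1,1,1,1,1,2).

From H_k ≅ ker(∂_k) / im(∂_{k+1}) we obtain:

  H_2: rank ker ∂_2 − rank ∂_3 = (20 − 20) − 0 = 0, and there is no ∂_3, so H_2 = 0.

(K is a triangulation of the Klein bottle.)

H_2 ≅ 0.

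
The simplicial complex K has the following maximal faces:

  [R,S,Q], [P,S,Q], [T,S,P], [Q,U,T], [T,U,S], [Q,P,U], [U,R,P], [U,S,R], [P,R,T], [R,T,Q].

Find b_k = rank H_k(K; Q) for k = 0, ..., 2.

K has 6 vertices, 15 edges, 10 triangles.
rank ∂_0 = 0, rank ∂_1 = 5 ⇒ b_0 = 6 − 0 − 5 = 1; all invariant factors of ∂_1 are 1 so no torsion. So H_0 = Z.
rank ∂_1 = 5, rank ∂_2 = 10 ⇒ b_1 = 15 − 5 − 10 = 0; ∂_2 has invariant factor(s) [2] giving torsion. So H_1 = Z_2.
rank ∂_2 = 10, rank ∂_3 = 0 ⇒ b_2 = 10 − 10 − 0 = 0. So H_2 = 0.

b_0 = 1, b_1 = 0, b_2 = 0.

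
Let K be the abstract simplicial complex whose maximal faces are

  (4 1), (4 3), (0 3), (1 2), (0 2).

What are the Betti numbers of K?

Fix the vertex order 0 < 1 < 2 < 3 < 4 and write every simplex with vertices in increasing order. Then dim K = 1 and the simplices of K are:

  0-simplices (5): [0], [1], [2], [3], [4]
  1-simplices (5): [0,2], [0,3], [1,2], [1,4], [3,4]

Hence C_0 ≅ Z^5, C_1 ≅ Z^5.

The boundary map ∂_1: C_1 → C_0 maps an edge to its endpoints' difference, ∂[p,q] = q − p.
The resulting 5×5 matrix has rank 4, and its Smith normal form has invariant factors (1,1,1,1).

Now H_k = ker ∂_k / im ∂_{k+1}, so:

  H_0: rank C_0 − rank ∂_1 = 5 − 4 = 1, and the invariant factors of ∂_1 are all 1, so H_0 = Z.
  H_1: rank ker ∂_1 − rank ∂_2 = (5 − 4) − 0 = 1, and there is no ∂_2, so H_1 = Z.

(K is a triangulation of the circle S^1.)

Hence the Betti numbers are b_0 = 1, b_1 = 1.

b_0 = 1, b_1 = 1.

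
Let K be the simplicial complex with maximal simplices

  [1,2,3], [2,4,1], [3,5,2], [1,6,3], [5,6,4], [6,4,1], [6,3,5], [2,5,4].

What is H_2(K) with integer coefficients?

Order the vertices as 1 < 2 < 3 < 4 < 5 < 6. Listing each simplex with vertices in this order, K has dimension 2 with simplices:

  0-simplices (6): [1], [2], [3], [4], [5], [6]
  1-simplices (12): [1,2], [1,3], [1,4], [1,6], [2,3], [2,4], [2,5], [3,5], [3,6], [4,5], [4,6], [5,6]
  2-simplices (8): [1,2,3], [1,2,4], [1,3,6], [1,4,6], [2,3,5], [2,4,5], [3,5,6], [4,5,6]

giving chain groups C_0 ≅ Z^6, C_1 ≅ Z^12, C_2 ≅ Z^8.

Boundary ∂_1: C_1 → C_0 maps an edge to its endpoints' difference, ∂[p,q] = q − p. For instance
  ∂[2,4] = [4] − [2].
This gives a 6×12 integer matrix of rank 5; reducing to Smith normal form yields diagonal entries (1,1,1,1,1).

∂_2: C_2 → C_1 sends each 2-simplex [p,q,r] to [q,r] − [p,r] + [p,q]. For instance
  ∂[2,4,5] = [4,5] − [2,5] + [2,4],
  ∂[1,3,6] = [3,6] − [1,6] + [1,3].
The 12×8 boundary matrix has rank 7 and Smith normal form diag(1,1,1,1,1,1,1).

Computing H_k = (kernel of ∂_k) / (image of ∂_{k+1}):

  H_2: rank ker ∂_2 − rank ∂_3 = (8 − 7) − 0 = 1, and there is no ∂_3, so H_2 = Z.

H_2 ≅ Z.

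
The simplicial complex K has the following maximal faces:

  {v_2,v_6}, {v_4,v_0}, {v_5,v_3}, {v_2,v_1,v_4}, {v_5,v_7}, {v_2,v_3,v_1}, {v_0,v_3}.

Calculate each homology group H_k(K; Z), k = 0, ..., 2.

H_0 = Z,  H_1 = Z,  H_2 = 0.

Order the vertices as v_0 < v_1 < v_2 < v_3 < v_4 < v_5 < v_6 < v_7. Listing each simplex with vertices in this order, K has dimension 2 with simplices:

  0-simplices (8): [v_0], [v_1], [v_2], [v_3], [v_4], [v_5], [v_6], [v_7]
  1-simplices (10): [v_0,v_3], [v_0,v_4], [v_1,v_2], [v_1,v_3], [v_1,v_4], [v_2,v_3], [v_2,v_4], [v_2,v_6], [v_3,v_5], [v_5,v_7]
  2-simplices (2): [v_1,v_2,v_3], [v_1,v_2,v_4]

so the chain groups are C_0 ≅ Z^8, C_1 ≅ Z^10, C_2 ≅ Z^2.

Boundary ∂_1: C_1 → C_0 maps an edge to its endpoints' difference, ∂[p,q] = q − p. For instance
  ∂[v_2,v_6] = [v_6] − [v_2].
The 8×10 boundary matrix has rank 7 and Smith normal form diag(1,1,1,1,1,1,1).

The boundary map ∂_2: C_2 → C_1 acts by ∂[p,q,r] = [q,r] − [p,r] + [p,q]. For instance
  ∂[v_1,v_2,v_3] = [v_2,v_3] − [v_1,v_3] + [v_1,v_2],
  ∂[v_1,v_2,v_4] = [v_2,v_4] − [v_1,v_4] + [v_1,v_2].
This gives a 10×2 integer matrix of rank 2; reducing to Smith normal form yields diagonal entries (1,1).

From H_k ≅ ker(∂_k) / im(∂_{k+1}) we obtain:

  H_0: rank C_0 − rank ∂_1 = 8 − 7 = 1, and the invariant factors of ∂_1 are all 1, so H_0 = Z.
  H_1: rank ker ∂_1 − rank ∂_2 = (10 − 7) − 2 = 1, and the invariant factors of ∂_2 are all 1, so H_1 = Z.
  H_2: rank ker ∂_2 − rank ∂_3 = (2 − 2) − 0 = 0, and there is no ∂_3, so H_2 = 0.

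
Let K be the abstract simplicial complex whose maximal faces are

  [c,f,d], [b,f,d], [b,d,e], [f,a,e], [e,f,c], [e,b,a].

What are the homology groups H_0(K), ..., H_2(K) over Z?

H_0 ≅ Z,  H_1 ≅ Z,  H_2 = 0.

K has 6 vertices, 12 edges, 6 triangles.
rank ∂_0 = 0, rank ∂_1 = 5 ⇒ b_0 = 6 − 0 − 5 = 1; all invariant factors of ∂_1 are 1 so no torsion. So H_0 ≅ Z.
rank ∂_1 = 5, rank ∂_2 = 6 ⇒ b_1 = 12 − 5 − 6 = 1; all invariant factors of ∂_2 are 1 so no torsion. So H_1 ≅ Z.
rank ∂_2 = 6, rank ∂_3 = 0 ⇒ b_2 = 6 − 6 − 0 = 0. So H_2 ≅ 0.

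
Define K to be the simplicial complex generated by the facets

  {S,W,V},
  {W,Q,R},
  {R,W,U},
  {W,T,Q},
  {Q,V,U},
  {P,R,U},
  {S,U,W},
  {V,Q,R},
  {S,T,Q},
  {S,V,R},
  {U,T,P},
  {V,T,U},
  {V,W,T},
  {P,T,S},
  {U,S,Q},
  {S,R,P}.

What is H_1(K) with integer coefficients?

K has 8 vertices, 24 edges, 16 triangles.
rank ∂_1 = 7, rank ∂_2 = 15 ⇒ b_1 = 24 − 7 − 15 = 2; all invariant factors of ∂_2 are 1 so no torsion. So H_1 = Z^2.

H_1 ≅ Z^2.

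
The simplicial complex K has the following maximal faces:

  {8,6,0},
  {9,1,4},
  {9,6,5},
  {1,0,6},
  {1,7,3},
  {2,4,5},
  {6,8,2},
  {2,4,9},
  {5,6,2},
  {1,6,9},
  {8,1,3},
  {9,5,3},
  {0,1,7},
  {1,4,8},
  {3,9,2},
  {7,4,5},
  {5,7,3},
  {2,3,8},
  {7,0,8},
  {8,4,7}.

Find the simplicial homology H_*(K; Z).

Order the vertices as 0 < 1 < 2 < 3 < 4 < 5 < 6 < 7 < 8 < 9. Listing each simplex with vertices in this order, K has dimension 2 with simplices:

  0-simplices (10): [0], [1], [2], [3], [4], [5], [6], [7], [8], [9]
  1-simplices (30): (30 of them)
  2-simplices (20): (20 of them)

Hence C_0 ≅ Z^10, C_1 ≅ Z^30, C_2 ≅ Z^20.

∂_1: C_1 → C_0 maps an edge to its endpoints' difference, ∂[p,q] = q − p.
As a 10×30 matrix over Z this has rank 9, with invariant factors (1,1,1,1,1,1,1,1,1).

Boundary ∂_2: C_2 → C_1 maps a triangle to the signed sum of its edges. For instance
  ∂[3,5,9] = [5,9] − [3,9] + [3,5],
  ∂[1,4,9] = [4,9] − [1,9] + [1,4].
The resulting 30×20 matrix has rank 20, and its Smith normal form has invariant factors (1,1,1,1,1,1,1,1,1,1,1,1,1,1,1,1,1,1,1,2).

From H_k ≅ ker(∂_k) / im(∂_{k+1}) we obtain:

  H_0: rank C_0 − rank ∂_1 = 10 − 9 = 1, and the invariant factors of ∂_1 are all 1, so H_0 = Z.
  H_1: rank ker ∂_1 − rank ∂_2 = (30 − 9) − 20 = 1, and ∂_2 has invariant factor 2 > 1, so H_1 = Z ⊕ Z_2.
  H_2: rank ker ∂_2 − rank ∂_3 = (20 − 20) − 0 = 0, and there is no ∂_3, so H_2 = 0.

(K is a triangulation of the Klein bottle.)

H_0 ≅ Z,  H_1 ≅ Z ⊕ Z_2,  H_2 = 0.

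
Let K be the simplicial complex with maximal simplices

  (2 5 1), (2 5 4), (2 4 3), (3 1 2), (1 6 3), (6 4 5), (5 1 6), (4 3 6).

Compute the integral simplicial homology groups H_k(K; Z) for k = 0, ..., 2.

Order the vertices as 1 < 2 < 3 < 4 < 5 < 6. Listing each simplex with vertices in this order, K has dimension 2 with simplices:

  0-simplices (6): [1], [2], [3], [4], [5], [6]
  1-simplices (12): [1,2], [1,3], [1,5], [1,6], [2,3], [2,4], [2,5], [3,4], [3,6], [4,5], [4,6], [5,6]
  2-simplices (8): [1,2,3], [1,2,5], [1,3,6], [1,5,6], [2,3,4], [2,4,5], [3,4,6], [4,5,6]

so the chain groups are C_0 ≅ Z^6, C_1 ≅ Z^12, C_2 ≅ Z^8.

Boundary ∂_1: C_1 → C_0 is given by ∂[p,q] = [q] − [p]. For instance
  ∂[1,6] = [6] − [1].
As a 6×12 matrix over Z this has rank 5, with invariant factors (1,1,1,1,1).

Boundary ∂_2: C_2 → C_1 acts by ∂[p,q,r] = [q,r] − [p,r] + [p,q]. For instance
  ∂[2,4,5] = [4,5] − [2,5] + [2,4],
  ∂[1,5,6] = [5,6] − [1,6] + [1,5].
This gives a 12×8 integer matrix of rank 7; reducing to Smith normal form yields diagonal entries (1,1,1,1,1,1,1).

Now H_k = ker ∂_k / im ∂_{k+1}, so:

  H_0: rank C_0 − rank ∂_1 = 6 − 5 = 1, and the invariant factors of ∂_1 are all 1, so H_0 = Z.
  H_1: rank ker ∂_1 − rank ∂_2 = (12 − 5) − 7 = 0, and the invariant factors of ∂_2 are all 1, so H_1 = 0.
  H_2: rank ker ∂_2 − rank ∂_3 = (8 − 7) − 0 = 1, and there is no ∂_3, so H_2 = Z.

As a check, the Euler characteristic is 6 − 12 + 8 = 2, which agrees with 1 − 0 + 1 = 2.

H_0 = Z,  H_1 = 0,  H_2 = Z.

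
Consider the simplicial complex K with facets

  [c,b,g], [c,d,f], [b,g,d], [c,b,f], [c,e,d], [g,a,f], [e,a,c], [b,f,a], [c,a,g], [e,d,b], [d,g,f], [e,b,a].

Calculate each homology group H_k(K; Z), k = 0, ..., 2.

H_0 ≅ Z,  H_1 ≅ Z/2,  H_2 = 0.

K has 7 vertices, 18 edges, 12 triangles.
rank ∂_0 = 0, rank ∂_1 = 6 ⇒ b_0 = 7 − 0 − 6 = 1; all invariant factors of ∂_1 are 1 so no torsion. So H_0 ≅ Z.
rank ∂_1 = 6, rank ∂_2 = 12 ⇒ b_1 = 18 − 6 − 12 = 0; ∂_2 has invariant factor(s) [2] giving torsion. So H_1 ≅ Z/2.
rank ∂_2 = 12, rank ∂_3 = 0 ⇒ b_2 = 12 − 12 − 0 = 0. So H_2 ≅ 0.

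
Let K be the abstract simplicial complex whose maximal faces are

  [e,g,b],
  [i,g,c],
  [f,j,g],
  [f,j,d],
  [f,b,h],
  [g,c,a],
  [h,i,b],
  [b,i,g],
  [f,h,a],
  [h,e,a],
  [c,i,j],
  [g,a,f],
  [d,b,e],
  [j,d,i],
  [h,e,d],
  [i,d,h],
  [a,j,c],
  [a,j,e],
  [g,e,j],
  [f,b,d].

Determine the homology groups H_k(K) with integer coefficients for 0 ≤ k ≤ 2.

H_0 = Z,  H_1 = Z ⊕ Z/2,  H_2 = 0.

Order the vertices as a < b < c < d < e < f < g < h < i < j. Listing each simplex with vertices in this order, K has dimension 2 with simplices:

  0-simplices (10): a, b, c, d, e, f, g, h, i, j
  1-simplices (30): ac, ae, af, ag, ah, aj, bd, be, bf, bg, bh, bi, cg, ci, cj, de, df, dh, di, dj, eg, eh, ej, fg, fh, fj, gi, gj, hi, ij
  2-simplices (20): acg, acj, aeh, aej, afg, afh, bde, bdf, beg, bfh, bgi, bhi, cgi, cij, deh, dfj, dhi, dij, egj, fgj

so the chain groups are C_0 ≅ Z^10, C_1 ≅ Z^30, C_2 ≅ Z^20.

The boundary map ∂_1: C_1 → C_0 maps an edge to its endpoints' difference, ∂[p,q] = q − p. For instance
  ∂dj = j − d.
As a 10×30 matrix over Z this has rank 9, with invariant factors (1,1,1,1,1,1,1,1,1).

∂_2: C_2 → C_1 sends each 2-simplex [p,q,r] to [q,r] − [p,r] + [p,q]. For instance
  ∂afg = fg − ag + af,
  ∂acg = cg − ag + ac.
This gives a 30×20 integer matrix of rank 20; reducing to Smith normal form yields diagonal entries (1,1,1,1,1,1,1,1,1,1,1,1,1,1,1,1,1,1,1,2).

From H_k ≅ ker(∂_k) / im(∂_{k+1}) we obtain:

  H_0: rank C_0 − rank ∂_1 = 10 − 9 = 1, and the invariant factors of ∂_1 are all 1, so H_0 = Z.
  H_1: rank ker ∂_1 − rank ∂_2 = (30 − 9) − 20 = 1, and ∂_2 has invariant factor 2 > 1, so H_1 = Z ⊕ Z/2.
  H_2: rank ker ∂_2 − rank ∂_3 = (20 − 20) − 0 = 0, and there is no ∂_3, so H_2 = 0.

As a check, the Euler characteristic is 10 − 30 + 20 = 0, which agrees with 1 − 1 + 0 = 0.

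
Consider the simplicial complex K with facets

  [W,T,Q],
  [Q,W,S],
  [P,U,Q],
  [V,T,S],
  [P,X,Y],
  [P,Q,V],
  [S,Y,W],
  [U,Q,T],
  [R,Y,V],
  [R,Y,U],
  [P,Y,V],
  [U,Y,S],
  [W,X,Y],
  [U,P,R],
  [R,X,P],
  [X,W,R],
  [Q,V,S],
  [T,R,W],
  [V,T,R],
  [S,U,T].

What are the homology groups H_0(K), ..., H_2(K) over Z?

H_0 ≅ Z,  H_1 ≅ Z ⊕ Z/2,  H_2 = 0.

Take the total order P < Q < R < S < T < U < V < W < X < Y on the vertex set. Then K (dimension 2) consists of the simplices:

  0-simplices (10): P, Q, R, S, T, U, V, W, X, Y
  1-simplices (30): PQ, PR, PU, PV, PX, PY, QS, QT, QU, QV, QW, RT, RU, RV, RW, RX, RY, ST, SU, SV, SW, SY, TU, TV, TW, UY, VY, WX, WY, XY
  2-simplices (20): PQU, PQV, PRU, PRX, PVY, PXY, QSV, QSW, QTU, QTW, RTV, RTW, RUY, RVY, RWX, STU, STV, SUY, SWY, WXY

Hence C_0 ≅ Z^10, C_1 ≅ Z^30, C_2 ≅ Z^20.

Boundary ∂_1: C_1 → C_0 sends each edge [p,q] (with p < q) to q − p. For instance
  ∂QU = U − Q.
This gives a 10×30 integer matrix of rank 9; reducing to Smith normal form yields diagonal entries (1,1,1,1,1,1,1,1,1).

The boundary map ∂_2: C_2 → C_1 maps a triangle to the signed sum of its edges. For instance
  ∂QSV = SV − QV + QS,
  ∂SUY = UY − SY + SU.
As a 30×20 matrix over Z this has rank 20, with invariant factors (1,1,1,1,1,1,1,1,1,1,1,1,1,1,1,1,1,1,1,2).

From H_k ≅ ker(∂_k) / im(∂_{k+1}) we obtain:

  H_0: rank C_0 − rank ∂_1 = 10 − 9 = 1, and the invariant factors of ∂_1 are all 1, so H_0 = Z.
  H_1: rank ker ∂_1 − rank ∂_2 = (30 − 9) − 20 = 1, and ∂_2 has invariant factor 2 > 1, so H_1 = Z ⊕ Z/2.
  H_2: rank ker ∂_2 − rank ∂_3 = (20 − 20) − 0 = 0, and there is no ∂_3, so H_2 = 0.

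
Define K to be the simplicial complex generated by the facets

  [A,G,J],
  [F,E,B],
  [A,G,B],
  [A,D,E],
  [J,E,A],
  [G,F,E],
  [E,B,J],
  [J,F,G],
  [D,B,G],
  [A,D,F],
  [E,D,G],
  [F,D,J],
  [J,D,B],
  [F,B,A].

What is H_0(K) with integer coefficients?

Fix the vertex order A < B < D < E < F < G < J and write every simplex with vertices in increasing order. Then dim K = 2 and the simplices of K are:

  0-simplices (7): A, B, D, E, F, G, J
  1-simplices (21): AB, AD, AE, AF, AG, AJ, BD, BE, BF, BG, BJ, DE, DF, DG, DJ, EF, EG, EJ, FG, FJ, GJ
  2-simplices (14): ABF, ABG, ADE, ADF, AEJ, AGJ, BDG, BDJ, BEF, BEJ, DEG, DFJ, EFG, FGJ

giving chain groups C_0 ≅ Z^7, C_1 ≅ Z^21, C_2 ≅ Z^14.

Boundary ∂_1: C_1 → C_0 is given by ∂[p,q] = [q] − [p]. For instance
  ∂BE = E − B.
This gives a 7×21 integer matrix of rank 6; reducing to Smith normal form yields diagonal entries (1,1,1,1,1,1).

The boundary map ∂_2: C_2 → C_1 maps a triangle to the signed sum of its edges. For instance
  ∂ADE = DE − AE + AD,
  ∂DEG = EG − DG + DE.
The 21×14 boundary matrix has rank 13 and Smith normal form diag(1,1,1,1,1,1,1,1,1,1,1,1,1).

From H_k ≅ ker(∂_k) / im(∂_{k+1}) we obtain:

  H_0: rank C_0 − rank ∂_1 = 7 − 6 = 1, and the invariant factors of ∂_1 are all 1, so H_0 = Z.

H_0 = Z.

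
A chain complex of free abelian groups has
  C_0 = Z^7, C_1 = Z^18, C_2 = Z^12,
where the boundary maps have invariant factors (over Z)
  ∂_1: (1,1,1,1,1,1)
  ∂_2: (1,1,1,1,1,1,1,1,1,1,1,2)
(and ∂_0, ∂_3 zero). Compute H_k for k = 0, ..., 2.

H_0: b_0 = 7 − 0 − 6 = 1; torsion from ∂_1 factors > 1: none. So H_0 ≅ Z.
H_1: b_1 = 18 − 6 − 12 = 0; torsion from ∂_2 factors > 1: [2]. So H_1 ≅ Z/2Z.
H_2: b_2 = 12 − 12 − 0 = 0; torsion from ∂_3 factors > 1: none. So H_2 ≅ 0.

H_0 ≅ Z,  H_1 ≅ Z/2Z,  H_2 = 0.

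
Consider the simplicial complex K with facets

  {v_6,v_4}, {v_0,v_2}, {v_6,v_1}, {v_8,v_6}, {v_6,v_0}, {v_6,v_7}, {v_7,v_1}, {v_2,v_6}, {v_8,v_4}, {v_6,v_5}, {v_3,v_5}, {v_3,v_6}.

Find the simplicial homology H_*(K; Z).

H_0 = Z,  H_1 = Z^4.

Fix the vertex order v_0 < v_1 < v_2 < v_3 < v_4 < v_5 < v_6 < v_7 < v_8 and write every simplex with vertices in increasing order. Then dim K = 1 and the simplices of K are:

  0-simplices (9): [v_0], [v_1], [v_2], [v_3], [v_4], [v_5], [v_6], [v_7], [v_8]
  1-simplices (12): [v_0,v_2], [v_0,v_6], [v_1,v_6], [v_1,v_7], [v_2,v_6], [v_3,v_5], [v_3,v_6], [v_4,v_6], [v_4,v_8], [v_5,v_6], [v_6,v_7], [v_6,v_8]

so the chain groups are C_0 ≅ Z^9, C_1 ≅ Z^12.

Boundary ∂_1: C_1 → C_0 is given by ∂[p,q] = [q] − [p].
The 9×12 boundary matrix has rank 8 and Smith normal form diag(1,1,1,1,1,1,1,1).

From H_k ≅ ker(∂_k) / im(∂_{k+1}) we obtain:

  H_0: rank C_0 − rank ∂_1 = 9 − 8 = 1, and the invariant factors of ∂_1 are all 1, so H_0 ≅ Z.
  H_1: rank ker ∂_1 − rank ∂_2 = (12 − 8) − 0 = 4, and there is no ∂_2, so H_1 ≅ Z^4.

As a check, the Euler characteristic is 9 − 12 = -3, which agrees with 1 − 4 = -3.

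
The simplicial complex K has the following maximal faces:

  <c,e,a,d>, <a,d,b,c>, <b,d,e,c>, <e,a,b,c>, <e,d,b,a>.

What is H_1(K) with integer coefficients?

Order the vertices as a < b < c < d < e. Listing each simplex with vertices in this order, K has dimension 3 with simplices:

  0-simplices (5): a, b, c, d, e
  1-simplices (10): ab, ac, ad, ae, bc, bd, be, cd, ce, de
  2-simplices (10): abc, abd, abe, acd, ace, ade, bcd, bce, bde, cde
  3-simplices (5): abcd, abce, abde, acde, bcde

giving chain groups C_0 ≅ Z^5, C_1 ≅ Z^10, C_2 ≅ Z^10, C_3 ≅ Z^5.

∂_1: C_1 → C_0 is given by ∂[p,q] = [q] − [p]. For instance
  ∂cd = d − c.
The 5×10 boundary matrix has rank 4 and Smith normal form diag(1,1,1,1).

∂_2: C_2 → C_1 sends each 2-simplex [p,q,r] to [q,r] − [p,r] + [p,q]. For instance
  ∂cde = de − ce + cd,
  ∂bde = de − be + bd.
This gives a 10×10 integer matrix of rank 6; reducing to Smith normal form yields diagonal entries (1,1,1,1,1,1).

∂_3: C_3 → C_2 sends each 3-simplex σ to the alternating sum Σ_i (−1)^i (σ with its i-th vertex removed). For instance
  ∂abde = bde − ade + abe − abd,
  ∂abce = bce − ace + abe − abc.
The 10×5 boundary matrix has rank 4 and Smith normal form diag(1,1,1,1).

From H_k ≅ ker(∂_k) / im(∂_{k+1}) we obtain:

  H_1: rank ker ∂_1 − rank ∂_2 = (10 − 4) − 6 = 0, and the invariant factors of ∂_2 are all 1, so H_1 = 0.

H_1 = 0.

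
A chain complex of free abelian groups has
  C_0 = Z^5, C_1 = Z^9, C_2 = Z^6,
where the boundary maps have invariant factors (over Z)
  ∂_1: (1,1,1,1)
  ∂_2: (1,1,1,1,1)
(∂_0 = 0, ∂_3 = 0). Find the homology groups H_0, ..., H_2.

H_0: b_0 = 5 − 0 − 4 = 1; torsion from ∂_1 factors > 1: none. So H_0 = Z.
H_1: b_1 = 9 − 4 − 5 = 0; torsion from ∂_2 factors > 1: none. So H_1 = 0.
H_2: b_2 = 6 − 5 − 0 = 1; torsion from ∂_3 factors > 1: none. So H_2 = Z.

H_0 = Z,  H_1 = 0,  H_2 = Z.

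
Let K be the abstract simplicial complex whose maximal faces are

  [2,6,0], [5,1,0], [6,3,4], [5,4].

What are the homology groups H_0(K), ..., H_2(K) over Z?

H_0 = Z,  H_1 = Z,  H_2 = 0.

Order the vertices as 0 < 1 < 2 < 3 < 4 < 5 < 6. Listing each simplex with vertices in this order, K has dimension 2 with simplices:

  0-simplices (7): [0], [1], [2], [3], [4], [5], [6]
  1-simplices (10): [0,1], [0,2], [0,5], [0,6], [1,5], [2,6], [3,4], [3,6], [4,5], [4,6]
  2-simplices (3): [0,1,5], [0,2,6], [3,4,6]

giving chain groups C_0 ≅ Z^7, C_1 ≅ Z^10, C_2 ≅ Z^3.

Boundary ∂_1: C_1 → C_0 sends each edge [p,q] (with p < q) to q − p. For instance
  ∂[0,1] = [1] − [0].
The resulting 7×10 matrix has rank 6, and its Smith normal form has invariant factors (1,1,1,1,1,1).

∂_2: C_2 → C_1 acts by ∂[p,q,r] = [q,r] − [p,r] + [p,q]. For instance
  ∂[0,2,6] = [2,6] − [0,6] + [0,2],
  ∂[0,1,5] = [1,5] − [0,5] + [0,1].
As a 10×3 matrix over Z this has rank 3, with invariant factors (1,1,1).

Computing H_k = (kernel of ∂_k) / (image of ∂_{k+1}):

  H_0: rank C_0 − rank ∂_1 = 7 − 6 = 1, and the invariant factors of ∂_1 are all 1, so H_0 ≅ Z.
  H_1: rank ker ∂_1 − rank ∂_2 = (10 − 6) − 3 = 1, and the invariant factors of ∂_2 are all 1, so H_1 ≅ Z.
  H_2: rank ker ∂_2 − rank ∂_3 = (3 − 3) − 0 = 0, and there is no ∂_3, so H_2 ≅ 0.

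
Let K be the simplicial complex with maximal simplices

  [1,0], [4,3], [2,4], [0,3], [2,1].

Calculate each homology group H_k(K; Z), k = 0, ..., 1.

H_0 ≅ Z,  H_1 ≅ Z.

Fix the vertex order 0 < 1 < 2 < 3 < 4 and write every simplex with vertices in increasing order. Then dim K = 1 and the simplices of K are:

  0-simplices (5): [0], [1], [2], [3], [4]
  1-simplices (5): [0,1], [0,3], [1,2], [2,4], [3,4]

giving chain groups C_0 ≅ Z^5, C_1 ≅ Z^5.

The boundary map ∂_1: C_1 → C_0 sends each edge [p,q] (with p < q) to q − p.
This gives a 5×5 integer matrix of rank 4; reducing to Smith normal form yields diagonal entries (1,1,1,1).

From H_k ≅ ker(∂_k) / im(∂_{k+1}) we obtain:

  H_0: rank C_0 − rank ∂_1 = 5 − 4 = 1, and the invariant factors of ∂_1 are all 1, so H_0 ≅ Z.
  H_1: rank ker ∂_1 − rank ∂_2 = (5 − 4) − 0 = 1, and there is no ∂_2, so H_1 ≅ Z.

(K is a triangulation of the circle S^1.)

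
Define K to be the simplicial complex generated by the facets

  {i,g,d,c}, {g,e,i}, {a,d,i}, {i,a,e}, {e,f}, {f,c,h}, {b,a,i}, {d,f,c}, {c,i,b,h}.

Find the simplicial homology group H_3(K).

H_3 = 0.

Take the total order a < b < c < d < e < f < g < h < i on the vertex set. Then K (dimension 3) consists of the simplices:

  0-simplices (9): a, b, c, d, e, f, g, h, i
  1-simplices (21): ab, ad, ae, ai, bc, bh, bi, cd, cf, cg, ch, ci, df, dg, di, ef, eg, ei, fh, gi, hi
  2-simplices (14): abi, adi, aei, bch, bci, bhi, cdf, cdg, cdi, cfh, cgi, chi, dgi, egi
  3-simplices (2): bchi, cdgi

so the chain groups are C_0 ≅ Z^9, C_1 ≅ Z^21, C_2 ≅ Z^14, C_3 ≅ Z^2.

∂_1: C_1 → C_0 sends each edge [p,q] (with p < q) to q − p.
As a 9×21 matrix over Z this has rank 8, with invariant factors (1,1,1,1,1,1,1,1).

Boundary ∂_2: C_2 → C_1 acts by ∂[p,q,r] = [q,r] − [p,r] + [p,q]. For instance
  ∂cgi = gi − ci + cg,
  ∂adi = di − ai + ad.
The resulting 21×14 matrix has rank 12, and its Smith normal form has invariant factors (1,1,1,1,1,1,1,1,1,1,1,1).

The boundary map ∂_3: C_3 → C_2 sends each 3-simplex σ to the alternating sum Σ_i (−1)^i (σ with its i-th vertex removed). For instance
  ∂cdgi = dgi − cgi + cdi − cdg,
  ∂bchi = chi − bhi + bci − bch.
The 14×2 boundary matrix has rank 2 and Smith normal form diag(1,1).

Reading off H_k = ker ∂_k / im ∂_{k+1}:

  H_3: rank ker ∂_3 − rank ∂_4 = (2 − 2) − 0 = 0, and there is no ∂_4, so H_3 = 0.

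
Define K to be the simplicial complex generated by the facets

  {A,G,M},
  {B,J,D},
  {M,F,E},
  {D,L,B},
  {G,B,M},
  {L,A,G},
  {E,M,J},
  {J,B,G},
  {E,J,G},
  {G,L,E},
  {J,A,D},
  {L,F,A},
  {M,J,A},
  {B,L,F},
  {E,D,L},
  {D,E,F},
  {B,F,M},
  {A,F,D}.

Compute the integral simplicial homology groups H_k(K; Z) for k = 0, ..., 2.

K has 9 vertices, 27 edges, 18 triangles.
rank ∂_0 = 0, rank ∂_1 = 8 ⇒ b_0 = 9 − 0 − 8 = 1; all invariant factors of ∂_1 are 1 so no torsion. So H_0 = Z.
rank ∂_1 = 8, rank ∂_2 = 18 ⇒ b_1 = 27 − 8 − 18 = 1; ∂_2 has invariant factor(s) [2] giving torsion. So H_1 = Z ⊕ Z/2.
rank ∂_2 = 18, rank ∂_3 = 0 ⇒ b_2 = 18 − 18 − 0 = 0. So H_2 = 0.

H_0 = Z,  H_1 = Z ⊕ Z/2,  H_2 = 0.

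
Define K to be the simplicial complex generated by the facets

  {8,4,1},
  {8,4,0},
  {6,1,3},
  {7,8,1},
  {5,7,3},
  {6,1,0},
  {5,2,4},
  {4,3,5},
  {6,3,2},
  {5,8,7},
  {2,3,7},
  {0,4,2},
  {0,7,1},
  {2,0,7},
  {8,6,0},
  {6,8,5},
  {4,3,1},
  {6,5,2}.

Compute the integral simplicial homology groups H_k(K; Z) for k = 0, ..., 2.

H_0 ≅ Z,  H_1 ≅ Z ⊕ Z/2Z,  H_2 = 0.

Order the vertices as 0 < 1 < 2 < 3 < 4 < 5 < 6 < 7 < 8. Listing each simplex with vertices in this order, K has dimension 2 with simplices:

  0-simplices (9): [0], [1], [2], [3], [4], [5], [6], [7], [8]
  1-simplices (27): (27 of them)
  2-simplices (18): [0,1,6], [0,1,7], [0,2,4], [0,2,7], [0,4,8], [0,6,8], [1,3,4], [1,3,6], [1,4,8], [1,7,8], [2,3,6], [2,3,7], [2,4,5], [2,5,6], [3,4,5], [3,5,7], [5,6,8], [5,7,8]

Hence C_0 ≅ Z^9, C_1 ≅ Z^27, C_2 ≅ Z^18.

∂_1: C_1 → C_0 sends each edge [p,q] (with p < q) to q − p. For instance
  ∂[3,4] = [4] − [3].
The 9×27 boundary matrix has rank 8 and Smith normal form diag(1,1,1,1,1,1,1,1).

Boundary ∂_2: C_2 → C_1 sends each 2-simplex [p,q,r] to [q,r] − [p,r] + [p,q]. For instance
  ∂[1,4,8] = [4,8] − [1,8] + [1,4],
  ∂[1,3,6] = [3,6] − [1,6] + [1,3].
As a 27×18 matrix over Z this has rank 18, with invariant factors (1,1,1,1,1,1,1,1,1,1,1,1,1,1,1,1,1,2).

From H_k ≅ ker(∂_k) / im(∂_{k+1}) we obtain:

  H_0: rank C_0 − rank ∂_1 = 9 − 8 = 1, and the invariant factors of ∂_1 are all 1, so H_0 ≅ Z.
  H_1: rank ker ∂_1 − rank ∂_2 = (27 − 8) − 18 = 1, and ∂_2 has invariant factor 2 > 1, so H_1 ≅ Z ⊕ Z/2Z.
  H_2: rank ker ∂_2 − rank ∂_3 = (18 − 18) − 0 = 0, and there is no ∂_3, so H_2 ≅ 0.

As a check, the Euler characteristic is 9 − 27 + 18 = 0, which agrees with 1 − 1 + 0 = 0.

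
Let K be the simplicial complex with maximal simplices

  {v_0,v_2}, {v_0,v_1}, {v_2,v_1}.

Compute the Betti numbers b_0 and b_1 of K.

b_0 = 1, b_1 = 1.

We work with the vertex ordering v_0 < v_1 < v_2. The simplices of K, each written with vertices in increasing order, are:

  0-simplices (3): [v_0], [v_1], [v_2]
  1-simplices (3): [v_0,v_1], [v_0,v_2], [v_1,v_2]

Hence C_0 ≅ Z^3, C_1 ≅ Z^3.

∂_1: C_1 → C_0 is given by ∂[p,q] = [q] − [p].
The 3×3 boundary matrix has rank 2 and Smith normal form diag(1,1).

Computing H_k = (kernel of ∂_k) / (image of ∂_{k+1}):

  H_0: rank C_0 − rank ∂_1 = 3 − 2 = 1, and the invariant factors of ∂_1 are all 1, so H_0 ≅ Z.
  H_1: rank ker ∂_1 − rank ∂_2 = (3 − 2) − 0 = 1, and there is no ∂_2, so H_1 ≅ Z.

As a check, the Euler characteristic is 3 − 3 = 0, which agrees with 1 − 1 = 0.
(K is a triangulation of the circle S^1.)

Hence the Betti numbers are b_0 = 1, b_1 = 1.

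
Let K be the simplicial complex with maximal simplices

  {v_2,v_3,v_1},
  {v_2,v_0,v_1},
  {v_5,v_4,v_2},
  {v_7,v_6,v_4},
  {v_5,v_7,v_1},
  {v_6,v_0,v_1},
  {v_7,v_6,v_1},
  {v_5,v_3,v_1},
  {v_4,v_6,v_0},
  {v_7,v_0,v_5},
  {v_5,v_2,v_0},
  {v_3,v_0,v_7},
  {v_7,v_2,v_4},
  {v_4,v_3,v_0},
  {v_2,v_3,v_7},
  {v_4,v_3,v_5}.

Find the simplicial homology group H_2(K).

Take the total order v_0 < v_1 < v_2 < v_3 < v_4 < v_5 < v_6 < v_7 on the vertex set. Then K (dimension 2) consists of the simplices:

  0-simplices (8): [v_0], [v_1], [v_2], [v_3], [v_4], [v_5], [v_6], [v_7]
  1-simplices (24): (24 of them)
  2-simplices (16): (16 of them)

Hence C_0 ≅ Z^8, C_1 ≅ Z^24, C_2 ≅ Z^16.

Boundary ∂_1: C_1 → C_0 sends each edge [p,q] (with p < q) to q − p.
As a 8×24 matrix over Z this has rank 7, with invariant factors (1,1,1,1,1,1,1).

The boundary map ∂_2: C_2 → C_1 maps a triangle to the signed sum of its edges. For instance
  ∂[v_0,v_3,v_4] = [v_3,v_4] − [v_0,v_4] + [v_0,v_3],
  ∂[v_4,v_6,v_7] = [v_6,v_7] − [v_4,v_7] + [v_4,v_6].
As a 24×16 matrix over Z this has rank 15, with invariant factors (1,1,1,1,1,1,1,1,1,1,1,1,1,1,1).

From H_k ≅ ker(∂_k) / im(∂_{k+1}) we obtain:

  H_2: rank ker ∂_2 − rank ∂_3 = (16 − 15) − 0 = 1, and there is no ∂_3, so H_2 = Z.

(K is a triangulation of the torus T^2.)

H_2 = Z.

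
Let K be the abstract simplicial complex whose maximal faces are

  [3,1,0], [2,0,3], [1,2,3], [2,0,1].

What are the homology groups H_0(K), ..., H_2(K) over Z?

H_0 ≅ Z,  H_1 = 0,  H_2 ≅ Z.

Take the total order 0 < 1 < 2 < 3 on the vertex set. Then K (dimension 2) consists of the simplices:

  0-simplices (4): [0], [1], [2], [3]
  1-simplices (6): [0,1], [0,2], [0,3], [1,2], [1,3], [2,3]
  2-simplices (4): [0,1,2], [0,1,3], [0,2,3], [1,2,3]

giving chain groups C_0 ≅ Z^4, C_1 ≅ Z^6, C_2 ≅ Z^4.

Boundary ∂_1: C_1 → C_0 is given by ∂[p,q] = [q] − [p]. For instance
  ∂[2,3] = [3] − [2].
This gives a 4×6 integer matrix of rank 3; reducing to Smith normal form yields diagonal entries (1,1,1).

∂_2: C_2 → C_1 acts by ∂[p,q,r] = [q,r] − [p,r] + [p,q]. For instance
  ∂[0,1,2] = [1,2] − [0,2] + [0,1],
  ∂[0,2,3] = [2,3] − [0,3] + [0,2].
This gives a 6×4 integer matrix of rank 3; reducing to Smith normal form yields diagonal entries (1,1,1).

Now H_k = ker ∂_k / im ∂_{k+1}, so:

  H_0: rank C_0 − rank ∂_1 = 4 − 3 = 1, and the invariant factors of ∂_1 are all 1, so H_0 = Z.
  H_1: rank ker ∂_1 − rank ∂_2 = (6 − 3) − 3 = 0, and the invariant factors of ∂_2 are all 1, so H_1 = 0.
  H_2: rank ker ∂_2 − rank ∂_3 = (4 − 3) − 0 = 1, and there is no ∂_3, so H_2 = Z.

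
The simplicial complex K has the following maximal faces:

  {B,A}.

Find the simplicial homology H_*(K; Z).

Fix the vertex order A < B and write every simplex with vertices in increasing order. Then dim K = 1 and the simplices of K are:

  0-simplices (2): A, B
  1-simplices (1): AB

Hence C_0 ≅ Z^2, C_1 ≅ Z^1.

∂_1: C_1 → C_0 is given by ∂[p,q] = [q] − [p]. For instance
  ∂AB = B − A.
As a 2×1 matrix over Z this has rank 1, with invariant factors (1).

Reading off H_k = ker ∂_k / im ∂_{k+1}:

  H_0: rank C_0 − rank ∂_1 = 2 − 1 = 1, and the invariant factors of ∂_1 are all 1, so H_0 ≅ Z.
  H_1: rank ker ∂_1 − rank ∂_2 = (1 − 1) − 0 = 0, and there is no ∂_2, so H_1 ≅ 0.

(K is a triangulation of the 1-simplex.)

H_0 ≅ Z,  H_1 = 0.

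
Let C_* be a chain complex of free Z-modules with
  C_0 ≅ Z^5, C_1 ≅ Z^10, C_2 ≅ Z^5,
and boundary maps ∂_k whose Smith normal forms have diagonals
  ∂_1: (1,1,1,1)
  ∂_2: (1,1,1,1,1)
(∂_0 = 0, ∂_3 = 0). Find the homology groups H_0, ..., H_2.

H_0 = Z,  H_1 = Z,  H_2 = 0.

H_0: b_0 = 5 − 0 − 4 = 1; torsion from ∂_1 factors > 1: none. So H_0 = Z.
H_1: b_1 = 10 − 4 − 5 = 1; torsion from ∂_2 factors > 1: none. So H_1 = Z.
H_2: b_2 = 5 − 5 − 0 = 0; torsion from ∂_3 factors > 1: none. So H_2 = 0.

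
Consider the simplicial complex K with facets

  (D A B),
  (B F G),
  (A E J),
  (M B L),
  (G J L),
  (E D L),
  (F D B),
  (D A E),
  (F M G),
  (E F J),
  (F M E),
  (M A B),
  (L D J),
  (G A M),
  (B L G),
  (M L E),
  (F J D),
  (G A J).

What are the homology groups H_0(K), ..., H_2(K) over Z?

H_0 ≅ Z,  H_1 ≅ Z ⊕ Z/2Z,  H_2 = 0.

We work with the vertex ordering A < B < D < E < F < G < J < L < M. The simplices of K, each written with vertices in increasing order, are:

  0-simplices (9): A, B, D, E, F, G, J, L, M
  1-simplices (27): AB, AD, AE, AG, AJ, AM, BD, BF, BG, BL, BM, DE, DF, DJ, DL, EF, EJ, EL, EM, FG, FJ, FM, GJ, GL, GM, JL, LM
  2-simplices (18): ABD, ABM, ADE, AEJ, AGJ, AGM, BDF, BFG, BGL, BLM, DEL, DFJ, DJL, EFJ, EFM, ELM, FGM, GJL

giving chain groups C_0 ≅ Z^9, C_1 ≅ Z^27, C_2 ≅ Z^18.

The boundary map ∂_1: C_1 → C_0 sends each edge [p,q] (with p < q) to q − p.
The resulting 9×27 matrix has rank 8, and its Smith normal form has invariant factors (1,1,1,1,1,1,1,1).

The boundary map ∂_2: C_2 → C_1 maps a triangle to the signed sum of its edges. For instance
  ∂BGL = GL − BL + BG,
  ∂BLM = LM − BM + BL.
As a 27×18 matrix over Z this has rank 18, with invariant factors (1,1,1,1,1,1,1,1,1,1,1,1,1,1,1,1,1,2).

From H_k ≅ ker(∂_k) / im(∂_{k+1}) we obtain:

  H_0: rank C_0 − rank ∂_1 = 9 − 8 = 1, and the invariant factors of ∂_1 are all 1, so H_0 ≅ Z.
  H_1: rank ker ∂_1 − rank ∂_2 = (27 − 8) − 18 = 1, and ∂_2 has invariant factor 2 > 1, so H_1 ≅ Z ⊕ Z/2Z.
  H_2: rank ker ∂_2 − rank ∂_3 = (18 − 18) − 0 = 0, and there is no ∂_3, so H_2 ≅ 0.

As a check, the Euler characteristic is 9 − 27 + 18 = 0, which agrees with 1 − 1 + 0 = 0.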